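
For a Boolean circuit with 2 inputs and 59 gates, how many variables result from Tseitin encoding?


The Tseitin transformation introduces one auxiliary variable per gate.
Total variables = inputs + gates = 2 + 59 = 61.

61


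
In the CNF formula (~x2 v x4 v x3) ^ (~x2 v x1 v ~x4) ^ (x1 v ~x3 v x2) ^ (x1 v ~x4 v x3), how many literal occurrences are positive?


Scan each clause for unnegated literals.
Clause 1: 2 positive; Clause 2: 1 positive; Clause 3: 2 positive; Clause 4: 2 positive.
Total positive literal occurrences = 7.

7


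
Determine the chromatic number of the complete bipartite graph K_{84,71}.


K_{84,71} is bipartite by definition: the two parts are independent sets, with every edge crossing between them.
Color all vertices in one part with color 1 and all vertices in the other part with color 2.
Since the graph has at least one edge, one color does not suffice.
Chromatic number = 2.

2


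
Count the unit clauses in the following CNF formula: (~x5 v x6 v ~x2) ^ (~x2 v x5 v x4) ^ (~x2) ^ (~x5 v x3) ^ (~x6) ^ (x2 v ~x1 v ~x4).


A unit clause contains exactly one literal.
Unit clauses found: (~x2), (~x6).
Count = 2.

2


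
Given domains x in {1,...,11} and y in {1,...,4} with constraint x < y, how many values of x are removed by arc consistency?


For the constraint x < y, x needs a supporting value in y's domain.
x can be at most 3 (one less than y's maximum).
Valid x values from domain: 3 out of 11.
Pruned = 11 - 3 = 8.

8


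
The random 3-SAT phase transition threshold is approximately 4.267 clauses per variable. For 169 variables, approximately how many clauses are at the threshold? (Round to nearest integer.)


The 3-SAT phase transition occurs at approximately 4.267 clauses per variable.
m = 4.267 * 169 = 721.123.
Rounded to nearest integer: 721.

721


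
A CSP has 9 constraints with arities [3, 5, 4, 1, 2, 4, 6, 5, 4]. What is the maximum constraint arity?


The arities are: 3, 5, 4, 1, 2, 4, 6, 5, 4.
Scan for the maximum value.
Maximum arity = 6.

6


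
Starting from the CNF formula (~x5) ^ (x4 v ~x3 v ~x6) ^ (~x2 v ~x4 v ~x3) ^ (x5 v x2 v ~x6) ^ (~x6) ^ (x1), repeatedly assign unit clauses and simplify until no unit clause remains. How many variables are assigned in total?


Unit propagation repeatedly assigns the literal in any unit clause, then simplifies.
Assignments in order: x5 = F, x6 = F, x1 = T.
No further unit clauses remain.
Total variables assigned = 3.

3


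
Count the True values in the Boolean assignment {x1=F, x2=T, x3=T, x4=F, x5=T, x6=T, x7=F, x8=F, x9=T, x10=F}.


The weight is the number of variables assigned True.
True variables: x2, x3, x5, x6, x9.
Weight = 5.

5


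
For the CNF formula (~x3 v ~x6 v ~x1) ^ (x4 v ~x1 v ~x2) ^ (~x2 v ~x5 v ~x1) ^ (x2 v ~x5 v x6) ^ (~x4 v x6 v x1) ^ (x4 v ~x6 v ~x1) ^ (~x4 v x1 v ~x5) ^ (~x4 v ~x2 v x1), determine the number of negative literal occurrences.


Scan each clause for negated literals.
Clause 1: 3 negative; Clause 2: 2 negative; Clause 3: 3 negative; Clause 4: 1 negative; Clause 5: 1 negative; Clause 6: 2 negative; Clause 7: 2 negative; Clause 8: 2 negative.
Total negative literal occurrences = 16.

16


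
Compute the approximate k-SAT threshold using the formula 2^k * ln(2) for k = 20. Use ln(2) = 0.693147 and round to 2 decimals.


Using the asymptotic formula: threshold ~ 2^k * ln(2).
2^20 = 1048576.
1048576 * 0.693147 = 726817.31.

726817.31


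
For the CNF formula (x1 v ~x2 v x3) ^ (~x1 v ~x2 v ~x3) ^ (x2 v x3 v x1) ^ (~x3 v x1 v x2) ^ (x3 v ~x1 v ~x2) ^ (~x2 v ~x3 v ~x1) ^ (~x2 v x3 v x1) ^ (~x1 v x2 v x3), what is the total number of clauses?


Each group enclosed in parentheses joined by ^ is one clause.
Counting the conjuncts: 8 clauses.

8


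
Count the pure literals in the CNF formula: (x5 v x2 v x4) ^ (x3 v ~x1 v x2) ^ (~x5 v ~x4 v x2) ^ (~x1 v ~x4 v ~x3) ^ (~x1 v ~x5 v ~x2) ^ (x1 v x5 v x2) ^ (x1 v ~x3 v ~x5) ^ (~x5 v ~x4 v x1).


A pure literal appears in only one polarity across all clauses.
No pure literals found.
Count = 0.

0


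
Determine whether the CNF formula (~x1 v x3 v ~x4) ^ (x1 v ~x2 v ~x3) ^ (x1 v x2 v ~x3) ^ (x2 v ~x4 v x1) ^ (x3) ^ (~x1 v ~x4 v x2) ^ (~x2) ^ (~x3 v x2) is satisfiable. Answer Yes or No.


Check all 16 possible truth assignments.
Number of satisfying assignments found: 0.
The formula is unsatisfiable.

No


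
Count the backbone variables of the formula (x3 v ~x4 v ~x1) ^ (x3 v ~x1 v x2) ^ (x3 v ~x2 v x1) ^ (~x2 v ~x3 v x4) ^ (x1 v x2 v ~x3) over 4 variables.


Find all satisfying assignments: 7 model(s).
Check which variables have the same value in every model.
No variable is fixed across all models.
Backbone size = 0.

0


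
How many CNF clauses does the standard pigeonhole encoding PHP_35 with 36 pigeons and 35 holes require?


The PHP encoding has two parts:
1) At-least-one-hole clauses: 36 (one per pigeon, each with 35 literals).
2) At-most-one-pigeon-per-hole clauses: 35 holes * C(36,2) = 35 * 630 = 22050.
Total clauses = 36 + 22050 = 22086.

22086


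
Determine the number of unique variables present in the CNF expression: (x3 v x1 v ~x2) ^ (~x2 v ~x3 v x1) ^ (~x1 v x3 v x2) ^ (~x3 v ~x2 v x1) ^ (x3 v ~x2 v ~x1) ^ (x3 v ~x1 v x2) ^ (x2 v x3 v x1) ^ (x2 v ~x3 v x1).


Identify each distinct variable in the formula.
Variables found: x1, x2, x3.
Total distinct variables = 3.

3


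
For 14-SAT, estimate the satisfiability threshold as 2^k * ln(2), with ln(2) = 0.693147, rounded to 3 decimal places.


Using the asymptotic formula: threshold ~ 2^k * ln(2).
2^14 = 16384.
16384 * 0.693147 = 11356.52.

11356.52


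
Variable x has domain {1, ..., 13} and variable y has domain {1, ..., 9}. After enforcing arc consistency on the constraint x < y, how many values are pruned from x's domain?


For the constraint x < y, x needs a supporting value in y's domain.
x can be at most 8 (one less than y's maximum).
Valid x values from domain: 8 out of 13.
Pruned = 13 - 8 = 5.

5


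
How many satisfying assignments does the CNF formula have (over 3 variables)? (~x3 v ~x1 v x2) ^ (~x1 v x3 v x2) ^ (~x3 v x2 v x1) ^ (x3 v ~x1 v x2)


Enumerate all 8 truth assignments over 3 variables.
Test each against every clause.
Satisfying assignments found: 5.

5


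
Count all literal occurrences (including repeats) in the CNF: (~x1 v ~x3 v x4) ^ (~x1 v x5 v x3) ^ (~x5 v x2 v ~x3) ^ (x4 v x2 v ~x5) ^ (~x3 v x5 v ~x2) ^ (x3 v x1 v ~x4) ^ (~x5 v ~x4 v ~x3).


Clause lengths: 3, 3, 3, 3, 3, 3, 3.
Sum = 3 + 3 + 3 + 3 + 3 + 3 + 3 = 21.

21


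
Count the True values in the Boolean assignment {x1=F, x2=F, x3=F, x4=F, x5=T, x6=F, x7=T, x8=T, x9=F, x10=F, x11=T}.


The weight is the number of variables assigned True.
True variables: x5, x7, x8, x11.
Weight = 4.

4


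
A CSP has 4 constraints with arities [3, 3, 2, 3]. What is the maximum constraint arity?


The arities are: 3, 3, 2, 3.
Scan for the maximum value.
Maximum arity = 3.

3


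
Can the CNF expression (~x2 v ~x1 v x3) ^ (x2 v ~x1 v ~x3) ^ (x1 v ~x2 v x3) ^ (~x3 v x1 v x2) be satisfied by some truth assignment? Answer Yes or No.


Check all 8 possible truth assignments.
Number of satisfying assignments found: 4.
The formula is satisfiable.

Yes


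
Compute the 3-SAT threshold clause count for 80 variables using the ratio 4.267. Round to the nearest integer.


The 3-SAT phase transition occurs at approximately 4.267 clauses per variable.
m = 4.267 * 80 = 341.36.
Rounded to nearest integer: 341.

341


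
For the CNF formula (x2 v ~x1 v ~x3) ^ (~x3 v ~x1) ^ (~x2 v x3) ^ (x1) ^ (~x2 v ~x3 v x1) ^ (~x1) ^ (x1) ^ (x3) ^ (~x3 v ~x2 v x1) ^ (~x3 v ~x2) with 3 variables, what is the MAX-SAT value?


Enumerate all 8 truth assignments.
For each, count how many of the 10 clauses are satisfied.
The formula is not fully satisfiable, so the maximum is below 10.
Maximum simultaneously satisfiable clauses = 8.

8


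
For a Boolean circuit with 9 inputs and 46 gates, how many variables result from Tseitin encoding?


The Tseitin transformation introduces one auxiliary variable per gate.
Total variables = inputs + gates = 9 + 46 = 55.

55


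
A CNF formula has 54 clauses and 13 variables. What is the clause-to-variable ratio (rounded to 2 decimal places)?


Clause-to-variable ratio = clauses / variables.
54 / 13 = 4.15.

4.15


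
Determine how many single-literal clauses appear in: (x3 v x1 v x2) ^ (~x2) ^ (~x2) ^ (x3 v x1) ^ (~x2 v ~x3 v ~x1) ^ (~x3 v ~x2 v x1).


A unit clause contains exactly one literal.
Unit clauses found: (~x2), (~x2).
Count = 2.

2


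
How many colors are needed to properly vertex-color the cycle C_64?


A cycle on an even number of vertices is bipartite: alternate two colors around the cycle.
Since 64 is even, two colors suffice, and at least two are needed because the graph has edges.
Chromatic number = 2.

2


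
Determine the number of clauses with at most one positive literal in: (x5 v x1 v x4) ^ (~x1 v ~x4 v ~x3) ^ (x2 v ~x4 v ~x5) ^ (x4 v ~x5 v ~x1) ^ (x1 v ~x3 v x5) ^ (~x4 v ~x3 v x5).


A Horn clause has at most one positive literal.
Clause 1: 3 positive lit(s) -> not Horn
Clause 2: 0 positive lit(s) -> Horn
Clause 3: 1 positive lit(s) -> Horn
Clause 4: 1 positive lit(s) -> Horn
Clause 5: 2 positive lit(s) -> not Horn
Clause 6: 1 positive lit(s) -> Horn
Total Horn clauses = 4.

4


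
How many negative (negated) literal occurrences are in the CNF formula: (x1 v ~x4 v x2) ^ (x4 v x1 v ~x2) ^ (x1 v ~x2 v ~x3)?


Scan each clause for negated literals.
Clause 1: 1 negative; Clause 2: 1 negative; Clause 3: 2 negative.
Total negative literal occurrences = 4.

4


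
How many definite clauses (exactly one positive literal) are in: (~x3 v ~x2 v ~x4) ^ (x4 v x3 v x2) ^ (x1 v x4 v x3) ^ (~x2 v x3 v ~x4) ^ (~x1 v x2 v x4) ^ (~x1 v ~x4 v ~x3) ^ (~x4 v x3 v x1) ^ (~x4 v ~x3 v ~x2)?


A definite clause has exactly one positive literal.
Clause 1: 0 positive -> not definite
Clause 2: 3 positive -> not definite
Clause 3: 3 positive -> not definite
Clause 4: 1 positive -> definite
Clause 5: 2 positive -> not definite
Clause 6: 0 positive -> not definite
Clause 7: 2 positive -> not definite
Clause 8: 0 positive -> not definite
Definite clause count = 1.

1


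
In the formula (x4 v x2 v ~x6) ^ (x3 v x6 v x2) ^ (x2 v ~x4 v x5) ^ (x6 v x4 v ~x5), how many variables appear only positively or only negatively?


A pure literal appears in only one polarity across all clauses.
Pure literals: x2 (positive only), x3 (positive only).
Count = 2.

2


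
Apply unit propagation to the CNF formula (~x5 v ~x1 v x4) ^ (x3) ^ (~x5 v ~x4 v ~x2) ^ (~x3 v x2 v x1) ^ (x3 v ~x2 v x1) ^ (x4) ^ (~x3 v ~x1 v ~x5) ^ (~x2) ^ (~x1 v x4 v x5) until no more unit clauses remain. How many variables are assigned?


Unit propagation repeatedly assigns the literal in any unit clause, then simplifies.
Assignments in order: x3 = T, x4 = T, x2 = F, x1 = T, x5 = F.
No further unit clauses remain.
Total variables assigned = 5.

5


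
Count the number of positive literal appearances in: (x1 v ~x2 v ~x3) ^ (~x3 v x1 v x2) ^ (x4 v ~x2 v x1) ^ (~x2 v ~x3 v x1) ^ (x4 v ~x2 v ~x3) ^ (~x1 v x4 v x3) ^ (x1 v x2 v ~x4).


Scan each clause for unnegated literals.
Clause 1: 1 positive; Clause 2: 2 positive; Clause 3: 2 positive; Clause 4: 1 positive; Clause 5: 1 positive; Clause 6: 2 positive; Clause 7: 2 positive.
Total positive literal occurrences = 11.

11


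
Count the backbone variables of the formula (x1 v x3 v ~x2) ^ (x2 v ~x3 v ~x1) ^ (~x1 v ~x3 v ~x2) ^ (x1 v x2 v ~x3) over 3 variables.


Find all satisfying assignments: 4 model(s).
Check which variables have the same value in every model.
No variable is fixed across all models.
Backbone size = 0.

0


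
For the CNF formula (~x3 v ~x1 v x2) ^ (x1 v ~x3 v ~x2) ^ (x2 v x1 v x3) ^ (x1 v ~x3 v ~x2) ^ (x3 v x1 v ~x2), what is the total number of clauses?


Each group enclosed in parentheses joined by ^ is one clause.
Counting the conjuncts: 5 clauses.

5


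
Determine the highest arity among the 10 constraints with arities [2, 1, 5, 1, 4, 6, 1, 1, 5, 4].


The arities are: 2, 1, 5, 1, 4, 6, 1, 1, 5, 4.
Scan for the maximum value.
Maximum arity = 6.

6


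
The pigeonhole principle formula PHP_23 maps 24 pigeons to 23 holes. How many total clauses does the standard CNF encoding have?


The PHP encoding has two parts:
1) At-least-one-hole clauses: 24 (one per pigeon, each with 23 literals).
2) At-most-one-pigeon-per-hole clauses: 23 holes * C(24,2) = 23 * 276 = 6348.
Total clauses = 24 + 6348 = 6372.

6372


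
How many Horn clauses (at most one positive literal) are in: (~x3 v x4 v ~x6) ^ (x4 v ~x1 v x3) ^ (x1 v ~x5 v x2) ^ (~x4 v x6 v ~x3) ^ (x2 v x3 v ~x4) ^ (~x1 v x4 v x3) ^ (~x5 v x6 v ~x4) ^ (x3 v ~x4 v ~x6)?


A Horn clause has at most one positive literal.
Clause 1: 1 positive lit(s) -> Horn
Clause 2: 2 positive lit(s) -> not Horn
Clause 3: 2 positive lit(s) -> not Horn
Clause 4: 1 positive lit(s) -> Horn
Clause 5: 2 positive lit(s) -> not Horn
Clause 6: 2 positive lit(s) -> not Horn
Clause 7: 1 positive lit(s) -> Horn
Clause 8: 1 positive lit(s) -> Horn
Total Horn clauses = 4.

4


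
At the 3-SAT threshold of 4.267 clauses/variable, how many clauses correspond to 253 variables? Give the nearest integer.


The 3-SAT phase transition occurs at approximately 4.267 clauses per variable.
m = 4.267 * 253 = 1079.551.
Rounded to nearest integer: 1080.

1080


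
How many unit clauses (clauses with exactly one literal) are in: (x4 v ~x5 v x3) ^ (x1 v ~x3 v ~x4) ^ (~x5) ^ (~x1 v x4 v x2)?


A unit clause contains exactly one literal.
Unit clauses found: (~x5).
Count = 1.

1


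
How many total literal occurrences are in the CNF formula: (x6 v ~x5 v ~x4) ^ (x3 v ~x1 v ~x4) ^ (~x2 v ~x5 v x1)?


Clause lengths: 3, 3, 3.
Sum = 3 + 3 + 3 = 9.

9


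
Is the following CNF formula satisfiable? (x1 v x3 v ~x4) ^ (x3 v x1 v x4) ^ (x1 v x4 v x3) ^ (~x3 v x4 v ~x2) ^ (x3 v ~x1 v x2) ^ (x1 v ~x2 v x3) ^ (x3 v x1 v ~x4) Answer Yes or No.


Check all 16 possible truth assignments.
Number of satisfying assignments found: 8.
The formula is satisfiable.

Yes


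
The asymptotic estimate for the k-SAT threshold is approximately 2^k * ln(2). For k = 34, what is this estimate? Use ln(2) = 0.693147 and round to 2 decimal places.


Using the asymptotic formula: threshold ~ 2^k * ln(2).
2^34 = 17179869184.
17179869184 * 0.693147 = 11908174785.28.

11908174785.28


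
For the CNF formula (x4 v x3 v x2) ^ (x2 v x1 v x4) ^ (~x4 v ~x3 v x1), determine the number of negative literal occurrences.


Scan each clause for negated literals.
Clause 1: 0 negative; Clause 2: 0 negative; Clause 3: 2 negative.
Total negative literal occurrences = 2.

2


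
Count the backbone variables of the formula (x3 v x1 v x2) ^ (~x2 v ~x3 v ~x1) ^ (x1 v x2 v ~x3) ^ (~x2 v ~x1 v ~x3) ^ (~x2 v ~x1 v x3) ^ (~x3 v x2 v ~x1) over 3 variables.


Find all satisfying assignments: 3 model(s).
Check which variables have the same value in every model.
No variable is fixed across all models.
Backbone size = 0.

0


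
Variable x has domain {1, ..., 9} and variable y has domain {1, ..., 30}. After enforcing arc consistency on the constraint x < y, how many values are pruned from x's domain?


For the constraint x < y, x needs a supporting value in y's domain.
x can be at most 29 (one less than y's maximum).
Valid x values from domain: 9 out of 9.
Pruned = 9 - 9 = 0.

0


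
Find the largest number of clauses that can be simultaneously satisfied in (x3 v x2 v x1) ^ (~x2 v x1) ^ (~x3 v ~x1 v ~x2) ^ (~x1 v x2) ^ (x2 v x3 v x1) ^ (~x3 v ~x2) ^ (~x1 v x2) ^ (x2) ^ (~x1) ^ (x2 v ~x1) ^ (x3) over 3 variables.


Enumerate all 8 truth assignments.
For each, count how many of the 11 clauses are satisfied.
The formula is not fully satisfiable, so the maximum is below 11.
Maximum simultaneously satisfiable clauses = 10.

10


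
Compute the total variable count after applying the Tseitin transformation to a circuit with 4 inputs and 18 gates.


The Tseitin transformation introduces one auxiliary variable per gate.
Total variables = inputs + gates = 4 + 18 = 22.

22


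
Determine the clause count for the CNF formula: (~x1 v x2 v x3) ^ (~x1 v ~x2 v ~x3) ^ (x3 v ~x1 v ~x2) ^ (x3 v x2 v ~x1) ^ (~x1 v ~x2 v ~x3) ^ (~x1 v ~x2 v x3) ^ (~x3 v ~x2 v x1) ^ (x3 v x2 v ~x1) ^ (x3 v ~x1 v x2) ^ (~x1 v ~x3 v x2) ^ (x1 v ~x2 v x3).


Each group enclosed in parentheses joined by ^ is one clause.
Counting the conjuncts: 11 clauses.

11


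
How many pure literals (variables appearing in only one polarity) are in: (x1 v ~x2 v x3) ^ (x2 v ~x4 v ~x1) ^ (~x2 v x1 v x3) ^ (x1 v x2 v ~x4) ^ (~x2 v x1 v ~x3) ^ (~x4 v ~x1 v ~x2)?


A pure literal appears in only one polarity across all clauses.
Pure literals: x4 (negative only).
Count = 1.

1


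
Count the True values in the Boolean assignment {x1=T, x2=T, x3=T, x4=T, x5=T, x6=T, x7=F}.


The weight is the number of variables assigned True.
True variables: x1, x2, x3, x4, x5, x6.
Weight = 6.

6


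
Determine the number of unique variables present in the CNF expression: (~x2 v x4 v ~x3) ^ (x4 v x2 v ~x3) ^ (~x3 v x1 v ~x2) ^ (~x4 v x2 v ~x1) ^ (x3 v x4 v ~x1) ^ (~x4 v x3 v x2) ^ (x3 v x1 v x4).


Identify each distinct variable in the formula.
Variables found: x1, x2, x3, x4.
Total distinct variables = 4.

4


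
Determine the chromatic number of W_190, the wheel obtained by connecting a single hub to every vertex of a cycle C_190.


W_190 consists of the cycle C_190 together with a hub vertex adjacent to every cycle vertex.
The cycle C_190 needs 2 colors (even cycle -> 2).
The hub is adjacent to every cycle vertex, so it must receive a new color distinct from all of them.
Chromatic number = 2 + 1 = 3.

3


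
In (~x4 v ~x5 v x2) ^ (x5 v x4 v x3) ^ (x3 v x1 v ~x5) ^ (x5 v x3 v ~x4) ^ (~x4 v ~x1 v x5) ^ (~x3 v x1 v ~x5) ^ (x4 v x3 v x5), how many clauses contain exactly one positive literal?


A definite clause has exactly one positive literal.
Clause 1: 1 positive -> definite
Clause 2: 3 positive -> not definite
Clause 3: 2 positive -> not definite
Clause 4: 2 positive -> not definite
Clause 5: 1 positive -> definite
Clause 6: 1 positive -> definite
Clause 7: 3 positive -> not definite
Definite clause count = 3.

3


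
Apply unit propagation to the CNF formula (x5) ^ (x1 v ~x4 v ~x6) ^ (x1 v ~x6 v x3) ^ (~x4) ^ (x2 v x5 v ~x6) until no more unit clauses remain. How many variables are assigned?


Unit propagation repeatedly assigns the literal in any unit clause, then simplifies.
Assignments in order: x5 = T, x4 = F.
No further unit clauses remain.
Total variables assigned = 2.

2


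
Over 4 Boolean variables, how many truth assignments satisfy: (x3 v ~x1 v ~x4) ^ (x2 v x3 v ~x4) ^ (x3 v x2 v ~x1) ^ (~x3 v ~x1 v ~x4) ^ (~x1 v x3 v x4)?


Enumerate all 16 truth assignments over 4 variables.
Test each against every clause.
Satisfying assignments found: 9.

9


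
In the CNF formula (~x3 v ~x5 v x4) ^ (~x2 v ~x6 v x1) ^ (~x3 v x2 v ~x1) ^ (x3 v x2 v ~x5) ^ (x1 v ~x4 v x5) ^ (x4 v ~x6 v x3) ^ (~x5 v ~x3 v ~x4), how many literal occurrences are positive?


Scan each clause for unnegated literals.
Clause 1: 1 positive; Clause 2: 1 positive; Clause 3: 1 positive; Clause 4: 2 positive; Clause 5: 2 positive; Clause 6: 2 positive; Clause 7: 0 positive.
Total positive literal occurrences = 9.

9


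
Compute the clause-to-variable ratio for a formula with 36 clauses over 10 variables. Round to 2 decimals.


Clause-to-variable ratio = clauses / variables.
36 / 10 = 3.6.

3.6


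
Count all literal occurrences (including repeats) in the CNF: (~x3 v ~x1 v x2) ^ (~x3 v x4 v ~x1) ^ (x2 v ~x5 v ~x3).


Clause lengths: 3, 3, 3.
Sum = 3 + 3 + 3 = 9.

9


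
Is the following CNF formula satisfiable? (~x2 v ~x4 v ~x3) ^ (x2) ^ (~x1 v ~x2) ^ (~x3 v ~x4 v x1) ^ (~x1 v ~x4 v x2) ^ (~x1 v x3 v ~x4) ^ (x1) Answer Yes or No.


Check all 16 possible truth assignments.
Number of satisfying assignments found: 0.
The formula is unsatisfiable.

No


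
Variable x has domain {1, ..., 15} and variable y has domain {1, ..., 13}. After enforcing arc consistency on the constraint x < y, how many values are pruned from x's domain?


For the constraint x < y, x needs a supporting value in y's domain.
x can be at most 12 (one less than y's maximum).
Valid x values from domain: 12 out of 15.
Pruned = 15 - 12 = 3.

3


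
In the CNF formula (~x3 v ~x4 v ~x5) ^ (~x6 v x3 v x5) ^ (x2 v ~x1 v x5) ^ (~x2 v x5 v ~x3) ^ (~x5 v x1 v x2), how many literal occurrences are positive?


Scan each clause for unnegated literals.
Clause 1: 0 positive; Clause 2: 2 positive; Clause 3: 2 positive; Clause 4: 1 positive; Clause 5: 2 positive.
Total positive literal occurrences = 7.

7


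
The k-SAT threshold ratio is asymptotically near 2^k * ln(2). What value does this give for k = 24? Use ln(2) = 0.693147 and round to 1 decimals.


Using the asymptotic formula: threshold ~ 2^k * ln(2).
2^24 = 16777216.
16777216 * 0.693147 = 11629076.9.

11629076.9


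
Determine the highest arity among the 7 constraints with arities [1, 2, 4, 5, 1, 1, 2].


The arities are: 1, 2, 4, 5, 1, 1, 2.
Scan for the maximum value.
Maximum arity = 5.

5


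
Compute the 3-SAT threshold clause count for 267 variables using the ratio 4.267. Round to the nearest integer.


The 3-SAT phase transition occurs at approximately 4.267 clauses per variable.
m = 4.267 * 267 = 1139.289.
Rounded to nearest integer: 1139.

1139


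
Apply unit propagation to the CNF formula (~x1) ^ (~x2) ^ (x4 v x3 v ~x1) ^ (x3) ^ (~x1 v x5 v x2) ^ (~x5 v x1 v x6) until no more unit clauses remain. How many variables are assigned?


Unit propagation repeatedly assigns the literal in any unit clause, then simplifies.
Assignments in order: x1 = F, x2 = F, x3 = T.
No further unit clauses remain.
Total variables assigned = 3.

3


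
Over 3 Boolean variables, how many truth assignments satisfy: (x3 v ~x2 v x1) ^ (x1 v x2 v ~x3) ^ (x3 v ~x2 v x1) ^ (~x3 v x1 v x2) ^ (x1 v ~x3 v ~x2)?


Enumerate all 8 truth assignments over 3 variables.
Test each against every clause.
Satisfying assignments found: 5.

5


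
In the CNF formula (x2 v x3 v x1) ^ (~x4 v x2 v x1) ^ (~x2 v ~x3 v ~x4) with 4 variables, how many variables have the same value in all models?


Find all satisfying assignments: 11 model(s).
Check which variables have the same value in every model.
No variable is fixed across all models.
Backbone size = 0.

0


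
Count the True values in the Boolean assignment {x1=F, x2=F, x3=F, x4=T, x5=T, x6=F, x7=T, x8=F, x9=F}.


The weight is the number of variables assigned True.
True variables: x4, x5, x7.
Weight = 3.

3


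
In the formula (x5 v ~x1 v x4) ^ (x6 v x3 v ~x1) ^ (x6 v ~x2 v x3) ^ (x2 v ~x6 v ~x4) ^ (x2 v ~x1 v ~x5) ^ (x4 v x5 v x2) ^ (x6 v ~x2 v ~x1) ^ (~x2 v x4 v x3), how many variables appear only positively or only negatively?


A pure literal appears in only one polarity across all clauses.
Pure literals: x1 (negative only), x3 (positive only).
Count = 2.

2


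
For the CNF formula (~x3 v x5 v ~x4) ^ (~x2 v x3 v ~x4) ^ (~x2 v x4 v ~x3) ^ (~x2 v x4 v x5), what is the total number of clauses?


Each group enclosed in parentheses joined by ^ is one clause.
Counting the conjuncts: 4 clauses.

4


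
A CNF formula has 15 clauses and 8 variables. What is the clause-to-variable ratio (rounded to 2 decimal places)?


Clause-to-variable ratio = clauses / variables.
15 / 8 = 1.88.

1.88


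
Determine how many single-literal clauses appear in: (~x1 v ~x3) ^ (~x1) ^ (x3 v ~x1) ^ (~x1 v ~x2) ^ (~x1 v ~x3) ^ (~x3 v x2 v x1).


A unit clause contains exactly one literal.
Unit clauses found: (~x1).
Count = 1.

1


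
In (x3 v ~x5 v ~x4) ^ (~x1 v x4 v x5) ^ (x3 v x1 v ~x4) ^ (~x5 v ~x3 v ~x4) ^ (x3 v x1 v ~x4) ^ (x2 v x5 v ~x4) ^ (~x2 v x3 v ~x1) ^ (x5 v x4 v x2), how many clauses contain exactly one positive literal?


A definite clause has exactly one positive literal.
Clause 1: 1 positive -> definite
Clause 2: 2 positive -> not definite
Clause 3: 2 positive -> not definite
Clause 4: 0 positive -> not definite
Clause 5: 2 positive -> not definite
Clause 6: 2 positive -> not definite
Clause 7: 1 positive -> definite
Clause 8: 3 positive -> not definite
Definite clause count = 2.

2


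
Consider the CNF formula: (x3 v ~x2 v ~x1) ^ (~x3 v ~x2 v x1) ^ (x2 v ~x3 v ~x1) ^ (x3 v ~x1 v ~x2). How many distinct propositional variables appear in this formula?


Identify each distinct variable in the formula.
Variables found: x1, x2, x3.
Total distinct variables = 3.

3


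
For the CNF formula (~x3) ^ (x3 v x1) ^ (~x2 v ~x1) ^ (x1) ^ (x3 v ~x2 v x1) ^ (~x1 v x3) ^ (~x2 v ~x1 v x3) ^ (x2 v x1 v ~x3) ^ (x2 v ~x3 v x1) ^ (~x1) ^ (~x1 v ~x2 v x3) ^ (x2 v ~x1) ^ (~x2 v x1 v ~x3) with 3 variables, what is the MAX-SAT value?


Enumerate all 8 truth assignments.
For each, count how many of the 13 clauses are satisfied.
The formula is not fully satisfiable, so the maximum is below 13.
Maximum simultaneously satisfiable clauses = 11.

11


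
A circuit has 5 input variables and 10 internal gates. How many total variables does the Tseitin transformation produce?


The Tseitin transformation introduces one auxiliary variable per gate.
Total variables = inputs + gates = 5 + 10 = 15.

15


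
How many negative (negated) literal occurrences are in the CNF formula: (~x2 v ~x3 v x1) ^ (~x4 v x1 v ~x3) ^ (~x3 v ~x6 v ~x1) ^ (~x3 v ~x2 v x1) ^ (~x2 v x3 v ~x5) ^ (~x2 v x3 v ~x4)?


Scan each clause for negated literals.
Clause 1: 2 negative; Clause 2: 2 negative; Clause 3: 3 negative; Clause 4: 2 negative; Clause 5: 2 negative; Clause 6: 2 negative.
Total negative literal occurrences = 13.

13


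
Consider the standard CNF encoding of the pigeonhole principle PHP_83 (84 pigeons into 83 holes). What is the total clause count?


The PHP encoding has two parts:
1) At-least-one-hole clauses: 84 (one per pigeon, each with 83 literals).
2) At-most-one-pigeon-per-hole clauses: 83 holes * C(84,2) = 83 * 3486 = 289338.
Total clauses = 84 + 289338 = 289422.

289422


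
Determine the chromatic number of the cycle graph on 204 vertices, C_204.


A cycle on an even number of vertices is bipartite: alternate two colors around the cycle.
Since 204 is even, two colors suffice, and at least two are needed because the graph has edges.
Chromatic number = 2.

2


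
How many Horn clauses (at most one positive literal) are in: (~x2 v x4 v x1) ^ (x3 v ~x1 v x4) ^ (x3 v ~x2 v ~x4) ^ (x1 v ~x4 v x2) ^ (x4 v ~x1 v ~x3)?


A Horn clause has at most one positive literal.
Clause 1: 2 positive lit(s) -> not Horn
Clause 2: 2 positive lit(s) -> not Horn
Clause 3: 1 positive lit(s) -> Horn
Clause 4: 2 positive lit(s) -> not Horn
Clause 5: 1 positive lit(s) -> Horn
Total Horn clauses = 2.

2


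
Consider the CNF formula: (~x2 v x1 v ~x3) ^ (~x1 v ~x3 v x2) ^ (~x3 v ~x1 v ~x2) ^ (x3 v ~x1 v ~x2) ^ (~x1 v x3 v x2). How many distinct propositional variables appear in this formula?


Identify each distinct variable in the formula.
Variables found: x1, x2, x3.
Total distinct variables = 3.

3


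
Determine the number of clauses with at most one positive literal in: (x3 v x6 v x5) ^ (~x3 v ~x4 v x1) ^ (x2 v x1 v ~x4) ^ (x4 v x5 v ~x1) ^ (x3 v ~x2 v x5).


A Horn clause has at most one positive literal.
Clause 1: 3 positive lit(s) -> not Horn
Clause 2: 1 positive lit(s) -> Horn
Clause 3: 2 positive lit(s) -> not Horn
Clause 4: 2 positive lit(s) -> not Horn
Clause 5: 2 positive lit(s) -> not Horn
Total Horn clauses = 1.

1


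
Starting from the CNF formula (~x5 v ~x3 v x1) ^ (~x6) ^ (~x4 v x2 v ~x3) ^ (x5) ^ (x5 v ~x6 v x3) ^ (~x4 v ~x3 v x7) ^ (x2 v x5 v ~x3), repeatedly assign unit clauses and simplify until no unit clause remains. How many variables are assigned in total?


Unit propagation repeatedly assigns the literal in any unit clause, then simplifies.
Assignments in order: x6 = F, x5 = T.
No further unit clauses remain.
Total variables assigned = 2.

2


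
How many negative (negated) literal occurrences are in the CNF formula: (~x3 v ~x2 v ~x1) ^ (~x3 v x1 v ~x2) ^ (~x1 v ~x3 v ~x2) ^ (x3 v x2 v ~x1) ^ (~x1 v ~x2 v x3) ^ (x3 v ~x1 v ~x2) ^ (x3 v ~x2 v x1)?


Scan each clause for negated literals.
Clause 1: 3 negative; Clause 2: 2 negative; Clause 3: 3 negative; Clause 4: 1 negative; Clause 5: 2 negative; Clause 6: 2 negative; Clause 7: 1 negative.
Total negative literal occurrences = 14.

14


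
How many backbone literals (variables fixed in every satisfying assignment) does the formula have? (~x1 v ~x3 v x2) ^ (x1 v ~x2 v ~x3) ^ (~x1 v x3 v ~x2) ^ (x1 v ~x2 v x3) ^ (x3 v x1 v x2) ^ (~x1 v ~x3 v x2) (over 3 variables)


Find all satisfying assignments: 3 model(s).
Check which variables have the same value in every model.
No variable is fixed across all models.
Backbone size = 0.

0


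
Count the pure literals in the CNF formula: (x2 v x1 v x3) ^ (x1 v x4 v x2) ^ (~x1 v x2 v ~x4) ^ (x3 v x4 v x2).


A pure literal appears in only one polarity across all clauses.
Pure literals: x2 (positive only), x3 (positive only).
Count = 2.

2


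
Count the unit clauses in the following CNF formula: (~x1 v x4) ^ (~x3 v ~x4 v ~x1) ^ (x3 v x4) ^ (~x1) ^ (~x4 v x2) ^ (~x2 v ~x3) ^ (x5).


A unit clause contains exactly one literal.
Unit clauses found: (~x1), (x5).
Count = 2.

2


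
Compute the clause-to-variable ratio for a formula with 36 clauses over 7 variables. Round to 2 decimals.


Clause-to-variable ratio = clauses / variables.
36 / 7 = 5.14.

5.14


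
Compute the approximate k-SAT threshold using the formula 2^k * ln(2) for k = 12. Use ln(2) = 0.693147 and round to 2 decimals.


Using the asymptotic formula: threshold ~ 2^k * ln(2).
2^12 = 4096.
4096 * 0.693147 = 2839.13.

2839.13


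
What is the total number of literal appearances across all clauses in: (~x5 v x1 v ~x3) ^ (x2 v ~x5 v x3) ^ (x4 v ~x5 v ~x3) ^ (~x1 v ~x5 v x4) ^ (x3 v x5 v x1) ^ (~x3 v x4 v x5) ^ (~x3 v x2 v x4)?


Clause lengths: 3, 3, 3, 3, 3, 3, 3.
Sum = 3 + 3 + 3 + 3 + 3 + 3 + 3 = 21.

21


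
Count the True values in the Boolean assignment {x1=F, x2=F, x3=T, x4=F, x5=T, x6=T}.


The weight is the number of variables assigned True.
True variables: x3, x5, x6.
Weight = 3.

3


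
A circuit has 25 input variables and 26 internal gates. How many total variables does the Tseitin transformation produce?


The Tseitin transformation introduces one auxiliary variable per gate.
Total variables = inputs + gates = 25 + 26 = 51.

51


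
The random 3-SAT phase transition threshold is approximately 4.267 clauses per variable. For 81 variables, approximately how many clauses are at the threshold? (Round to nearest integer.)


The 3-SAT phase transition occurs at approximately 4.267 clauses per variable.
m = 4.267 * 81 = 345.627.
Rounded to nearest integer: 346.

346


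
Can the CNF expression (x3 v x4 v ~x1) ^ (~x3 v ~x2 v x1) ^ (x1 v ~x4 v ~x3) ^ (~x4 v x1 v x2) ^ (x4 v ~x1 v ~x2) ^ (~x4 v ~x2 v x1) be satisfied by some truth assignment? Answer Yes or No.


Check all 16 possible truth assignments.
Number of satisfying assignments found: 8.
The formula is satisfiable.

Yes


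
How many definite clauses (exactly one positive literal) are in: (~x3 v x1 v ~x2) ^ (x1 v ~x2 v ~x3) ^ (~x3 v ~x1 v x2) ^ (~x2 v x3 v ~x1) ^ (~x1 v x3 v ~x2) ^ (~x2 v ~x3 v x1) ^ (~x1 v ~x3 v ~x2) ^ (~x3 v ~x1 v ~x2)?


A definite clause has exactly one positive literal.
Clause 1: 1 positive -> definite
Clause 2: 1 positive -> definite
Clause 3: 1 positive -> definite
Clause 4: 1 positive -> definite
Clause 5: 1 positive -> definite
Clause 6: 1 positive -> definite
Clause 7: 0 positive -> not definite
Clause 8: 0 positive -> not definite
Definite clause count = 6.

6


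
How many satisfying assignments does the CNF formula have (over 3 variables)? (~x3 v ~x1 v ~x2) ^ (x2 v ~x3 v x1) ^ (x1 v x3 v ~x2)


Enumerate all 8 truth assignments over 3 variables.
Test each against every clause.
Satisfying assignments found: 5.

5


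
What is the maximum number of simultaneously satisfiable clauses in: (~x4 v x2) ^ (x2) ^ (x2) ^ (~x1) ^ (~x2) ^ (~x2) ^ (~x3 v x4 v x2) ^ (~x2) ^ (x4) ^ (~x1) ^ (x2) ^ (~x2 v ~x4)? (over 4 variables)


Enumerate all 16 truth assignments.
For each, count how many of the 12 clauses are satisfied.
The formula is not fully satisfiable, so the maximum is below 12.
Maximum simultaneously satisfiable clauses = 8.

8


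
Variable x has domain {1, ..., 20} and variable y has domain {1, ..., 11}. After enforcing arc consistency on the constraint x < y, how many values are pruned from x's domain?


For the constraint x < y, x needs a supporting value in y's domain.
x can be at most 10 (one less than y's maximum).
Valid x values from domain: 10 out of 20.
Pruned = 20 - 10 = 10.

10


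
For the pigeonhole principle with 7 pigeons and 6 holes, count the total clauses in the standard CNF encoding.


The PHP encoding has two parts:
1) At-least-one-hole clauses: 7 (one per pigeon, each with 6 literals).
2) At-most-one-pigeon-per-hole clauses: 6 holes * C(7,2) = 6 * 21 = 126.
Total clauses = 7 + 126 = 133.

133


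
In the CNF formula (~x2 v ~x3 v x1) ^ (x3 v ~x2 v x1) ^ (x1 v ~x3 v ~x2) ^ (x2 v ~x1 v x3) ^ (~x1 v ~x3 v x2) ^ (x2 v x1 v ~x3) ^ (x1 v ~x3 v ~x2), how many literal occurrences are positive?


Scan each clause for unnegated literals.
Clause 1: 1 positive; Clause 2: 2 positive; Clause 3: 1 positive; Clause 4: 2 positive; Clause 5: 1 positive; Clause 6: 2 positive; Clause 7: 1 positive.
Total positive literal occurrences = 10.

10


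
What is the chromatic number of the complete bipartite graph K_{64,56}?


K_{64,56} is bipartite by definition: the two parts are independent sets, with every edge crossing between them.
Color all vertices in one part with color 1 and all vertices in the other part with color 2.
Since the graph has at least one edge, one color does not suffice.
Chromatic number = 2.

2


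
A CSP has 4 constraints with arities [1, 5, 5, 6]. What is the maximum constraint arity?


The arities are: 1, 5, 5, 6.
Scan for the maximum value.
Maximum arity = 6.

6


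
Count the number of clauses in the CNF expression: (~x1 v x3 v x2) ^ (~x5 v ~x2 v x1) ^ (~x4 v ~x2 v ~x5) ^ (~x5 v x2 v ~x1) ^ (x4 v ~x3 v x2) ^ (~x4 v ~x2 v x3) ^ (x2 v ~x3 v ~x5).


Each group enclosed in parentheses joined by ^ is one clause.
Counting the conjuncts: 7 clauses.

7


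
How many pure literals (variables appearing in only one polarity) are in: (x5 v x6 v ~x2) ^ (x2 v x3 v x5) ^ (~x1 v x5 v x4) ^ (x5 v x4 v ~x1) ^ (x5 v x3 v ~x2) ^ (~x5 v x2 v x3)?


A pure literal appears in only one polarity across all clauses.
Pure literals: x1 (negative only), x3 (positive only), x4 (positive only), x6 (positive only).
Count = 4.

4


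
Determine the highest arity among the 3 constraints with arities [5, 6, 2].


The arities are: 5, 6, 2.
Scan for the maximum value.
Maximum arity = 6.

6


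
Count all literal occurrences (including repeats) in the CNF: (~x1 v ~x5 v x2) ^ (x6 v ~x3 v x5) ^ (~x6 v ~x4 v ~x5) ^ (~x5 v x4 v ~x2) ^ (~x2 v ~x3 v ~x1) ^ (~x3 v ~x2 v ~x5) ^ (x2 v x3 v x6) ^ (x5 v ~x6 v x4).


Clause lengths: 3, 3, 3, 3, 3, 3, 3, 3.
Sum = 3 + 3 + 3 + 3 + 3 + 3 + 3 + 3 = 24.

24


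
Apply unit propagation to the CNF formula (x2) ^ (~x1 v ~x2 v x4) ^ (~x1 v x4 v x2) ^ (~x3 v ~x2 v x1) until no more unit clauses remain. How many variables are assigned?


Unit propagation repeatedly assigns the literal in any unit clause, then simplifies.
Assignments in order: x2 = T.
No further unit clauses remain.
Total variables assigned = 1.

1


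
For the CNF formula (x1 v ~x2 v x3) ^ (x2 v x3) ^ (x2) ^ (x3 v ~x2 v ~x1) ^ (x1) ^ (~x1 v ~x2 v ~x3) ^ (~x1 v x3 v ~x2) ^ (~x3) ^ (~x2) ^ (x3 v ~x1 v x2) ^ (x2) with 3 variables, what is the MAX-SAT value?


Enumerate all 8 truth assignments.
For each, count how many of the 11 clauses are satisfied.
The formula is not fully satisfiable, so the maximum is below 11.
Maximum simultaneously satisfiable clauses = 8.

8


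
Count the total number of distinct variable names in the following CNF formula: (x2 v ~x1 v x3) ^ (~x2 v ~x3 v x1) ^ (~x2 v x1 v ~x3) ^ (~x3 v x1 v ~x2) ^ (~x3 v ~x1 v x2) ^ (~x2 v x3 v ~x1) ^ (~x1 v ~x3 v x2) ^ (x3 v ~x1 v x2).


Identify each distinct variable in the formula.
Variables found: x1, x2, x3.
Total distinct variables = 3.

3


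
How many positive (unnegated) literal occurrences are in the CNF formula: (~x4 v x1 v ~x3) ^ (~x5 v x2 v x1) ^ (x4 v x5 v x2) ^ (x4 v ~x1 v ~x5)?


Scan each clause for unnegated literals.
Clause 1: 1 positive; Clause 2: 2 positive; Clause 3: 3 positive; Clause 4: 1 positive.
Total positive literal occurrences = 7.

7


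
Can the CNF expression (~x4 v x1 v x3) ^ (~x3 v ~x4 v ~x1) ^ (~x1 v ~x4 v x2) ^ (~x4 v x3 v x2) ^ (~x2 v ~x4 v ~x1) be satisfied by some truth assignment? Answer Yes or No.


Check all 16 possible truth assignments.
Number of satisfying assignments found: 10.
The formula is satisfiable.

Yes


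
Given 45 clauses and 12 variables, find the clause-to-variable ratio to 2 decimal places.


Clause-to-variable ratio = clauses / variables.
45 / 12 = 3.75.

3.75


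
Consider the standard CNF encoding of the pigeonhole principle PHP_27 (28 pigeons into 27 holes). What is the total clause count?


The PHP encoding has two parts:
1) At-least-one-hole clauses: 28 (one per pigeon, each with 27 literals).
2) At-most-one-pigeon-per-hole clauses: 27 holes * C(28,2) = 27 * 378 = 10206.
Total clauses = 28 + 10206 = 10234.

10234


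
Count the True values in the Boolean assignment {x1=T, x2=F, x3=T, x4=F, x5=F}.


The weight is the number of variables assigned True.
True variables: x1, x3.
Weight = 2.

2


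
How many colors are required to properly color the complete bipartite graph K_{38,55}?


K_{38,55} is bipartite by definition: the two parts are independent sets, with every edge crossing between them.
Color all vertices in one part with color 1 and all vertices in the other part with color 2.
Since the graph has at least one edge, one color does not suffice.
Chromatic number = 2.

2


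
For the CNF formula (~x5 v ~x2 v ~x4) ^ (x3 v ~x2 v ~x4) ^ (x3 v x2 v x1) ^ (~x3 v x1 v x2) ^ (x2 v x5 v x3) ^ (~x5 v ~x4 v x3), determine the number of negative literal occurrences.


Scan each clause for negated literals.
Clause 1: 3 negative; Clause 2: 2 negative; Clause 3: 0 negative; Clause 4: 1 negative; Clause 5: 0 negative; Clause 6: 2 negative.
Total negative literal occurrences = 8.

8


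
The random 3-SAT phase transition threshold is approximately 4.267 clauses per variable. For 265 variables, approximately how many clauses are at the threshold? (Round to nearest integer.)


The 3-SAT phase transition occurs at approximately 4.267 clauses per variable.
m = 4.267 * 265 = 1130.755.
Rounded to nearest integer: 1131.

1131


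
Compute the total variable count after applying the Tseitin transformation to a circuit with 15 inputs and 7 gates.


The Tseitin transformation introduces one auxiliary variable per gate.
Total variables = inputs + gates = 15 + 7 = 22.

22


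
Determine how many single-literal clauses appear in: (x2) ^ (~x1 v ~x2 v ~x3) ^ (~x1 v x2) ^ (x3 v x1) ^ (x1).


A unit clause contains exactly one literal.
Unit clauses found: (x2), (x1).
Count = 2.

2


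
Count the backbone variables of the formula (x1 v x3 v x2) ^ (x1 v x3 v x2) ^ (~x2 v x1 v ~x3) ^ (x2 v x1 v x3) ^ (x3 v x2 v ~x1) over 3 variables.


Find all satisfying assignments: 5 model(s).
Check which variables have the same value in every model.
No variable is fixed across all models.
Backbone size = 0.

0


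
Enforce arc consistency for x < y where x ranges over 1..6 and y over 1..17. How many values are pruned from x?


For the constraint x < y, x needs a supporting value in y's domain.
x can be at most 16 (one less than y's maximum).
Valid x values from domain: 6 out of 6.
Pruned = 6 - 6 = 0.

0
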